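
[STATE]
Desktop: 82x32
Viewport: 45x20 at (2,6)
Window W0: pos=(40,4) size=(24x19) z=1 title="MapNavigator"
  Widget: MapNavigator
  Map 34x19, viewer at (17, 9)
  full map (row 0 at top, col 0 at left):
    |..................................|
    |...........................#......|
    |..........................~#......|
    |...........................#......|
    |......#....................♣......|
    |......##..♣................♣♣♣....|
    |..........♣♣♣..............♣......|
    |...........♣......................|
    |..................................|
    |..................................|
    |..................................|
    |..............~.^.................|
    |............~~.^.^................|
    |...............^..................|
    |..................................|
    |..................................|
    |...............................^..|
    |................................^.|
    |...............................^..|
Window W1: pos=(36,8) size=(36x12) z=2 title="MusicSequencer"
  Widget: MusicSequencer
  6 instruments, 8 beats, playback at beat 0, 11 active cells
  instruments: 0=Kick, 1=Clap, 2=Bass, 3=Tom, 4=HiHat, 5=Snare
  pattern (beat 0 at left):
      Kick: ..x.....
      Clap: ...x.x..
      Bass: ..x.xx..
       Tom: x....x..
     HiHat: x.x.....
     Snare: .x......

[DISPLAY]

                                      ┠──────
                                      ┃......
                                  ┏━━━━━━━━━━
                                  ┃ MusicSequ
                                  ┠──────────
                                  ┃      ▼123
                                  ┃  Kick··█·
                                  ┃  Clap···█
                                  ┃  Bass··█·
                                  ┃   Tom█···
                                  ┃ HiHat█·█·
                                  ┃ Snare·█··
                                  ┃          
                                  ┗━━━━━━━━━━
                                      ┃......
                                      ┃......
                                      ┗━━━━━━
                                             
                                             
                                             


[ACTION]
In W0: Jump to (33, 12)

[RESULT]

                                      ┠──────
                                      ┃.....♣
                                  ┏━━━━━━━━━━
                                  ┃ MusicSequ
                                  ┠──────────
                                  ┃      ▼123
                                  ┃  Kick··█·
                                  ┃  Clap···█
                                  ┃  Bass··█·
                                  ┃   Tom█···
                                  ┃ HiHat█·█·
                                  ┃ Snare·█··
                                  ┃          
                                  ┗━━━━━━━━━━
                                      ┃......
                                      ┃      
                                      ┗━━━━━━
                                             
                                             
                                             


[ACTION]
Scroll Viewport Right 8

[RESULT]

                              ┠──────────────
                              ┃.....♣♣♣....  
                          ┏━━━━━━━━━━━━━━━━━━
                          ┃ MusicSequencer   
                          ┠──────────────────
                          ┃      ▼1234567    
                          ┃  Kick··█·····    
                          ┃  Clap···█·█··    
                          ┃  Bass··█·██··    
                          ┃   Tom█····█··    
                          ┃ HiHat█·█·····    
                          ┃ Snare·█······    
                          ┃                  
                          ┗━━━━━━━━━━━━━━━━━━
                              ┃.........^..  
                              ┃              
                              ┗━━━━━━━━━━━━━━
                                             
                                             
                                             


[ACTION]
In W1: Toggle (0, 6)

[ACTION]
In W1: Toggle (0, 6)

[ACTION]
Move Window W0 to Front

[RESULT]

                              ┠──────────────
                              ┃.....♣♣♣....  
                          ┏━━━┃.....♣......  
                          ┃ Mu┃............  
                          ┠───┃............  
                          ┃   ┃............  
                          ┃  K┃............  
                          ┃  C┃............  
                          ┃  B┃...........@  
                          ┃   ┃............  
                          ┃ Hi┃............  
                          ┃ Sn┃............  
                          ┃   ┃.........^..  
                          ┗━━━┃..........^.  
                              ┃.........^..  
                              ┃              
                              ┗━━━━━━━━━━━━━━
                                             
                                             
                                             


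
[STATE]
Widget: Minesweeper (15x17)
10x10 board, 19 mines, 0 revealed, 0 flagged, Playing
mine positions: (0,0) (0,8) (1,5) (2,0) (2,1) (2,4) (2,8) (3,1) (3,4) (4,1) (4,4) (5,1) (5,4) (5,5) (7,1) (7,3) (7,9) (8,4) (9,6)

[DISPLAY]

■■■■■■■■■■     
■■■■■■■■■■     
■■■■■■■■■■     
■■■■■■■■■■     
■■■■■■■■■■     
■■■■■■■■■■     
■■■■■■■■■■     
■■■■■■■■■■     
■■■■■■■■■■     
■■■■■■■■■■     
               
               
               
               
               
               
               


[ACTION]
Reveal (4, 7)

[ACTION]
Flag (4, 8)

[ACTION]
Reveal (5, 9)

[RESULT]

■■■■■■■■■■     
■■■■■■■■■■     
■■■■■311■■     
■■■■■3 111     
■■■■■41        
■■■■■■1        
■■■■■21 11     
■■■■■1  1■     
■■■■■2111■     
■■■■■■■■■■     
               
               
               
               
               
               
               


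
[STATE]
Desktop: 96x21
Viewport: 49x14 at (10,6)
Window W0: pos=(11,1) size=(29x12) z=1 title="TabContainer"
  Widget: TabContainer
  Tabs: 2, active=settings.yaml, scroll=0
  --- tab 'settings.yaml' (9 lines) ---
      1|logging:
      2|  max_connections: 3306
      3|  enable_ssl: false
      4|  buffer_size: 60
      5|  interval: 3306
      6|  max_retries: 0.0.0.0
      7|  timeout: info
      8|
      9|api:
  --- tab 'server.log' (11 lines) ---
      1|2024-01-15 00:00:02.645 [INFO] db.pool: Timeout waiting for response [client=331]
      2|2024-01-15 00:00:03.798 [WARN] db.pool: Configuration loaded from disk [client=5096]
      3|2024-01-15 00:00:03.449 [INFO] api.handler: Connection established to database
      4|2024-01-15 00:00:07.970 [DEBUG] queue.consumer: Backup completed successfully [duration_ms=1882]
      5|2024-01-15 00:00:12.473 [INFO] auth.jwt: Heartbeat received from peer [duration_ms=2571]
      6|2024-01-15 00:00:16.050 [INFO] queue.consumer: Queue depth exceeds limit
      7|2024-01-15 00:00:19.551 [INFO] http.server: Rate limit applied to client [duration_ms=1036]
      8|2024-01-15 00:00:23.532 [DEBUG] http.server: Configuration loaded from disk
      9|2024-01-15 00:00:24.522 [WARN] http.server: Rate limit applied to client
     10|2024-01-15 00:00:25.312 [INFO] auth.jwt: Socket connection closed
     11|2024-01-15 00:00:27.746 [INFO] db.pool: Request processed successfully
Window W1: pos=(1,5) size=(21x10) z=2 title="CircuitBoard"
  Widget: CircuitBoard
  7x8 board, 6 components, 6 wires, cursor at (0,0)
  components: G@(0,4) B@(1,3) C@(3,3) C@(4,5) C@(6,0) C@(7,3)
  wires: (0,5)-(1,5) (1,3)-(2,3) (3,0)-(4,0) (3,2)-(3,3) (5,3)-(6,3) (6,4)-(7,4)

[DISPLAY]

Board      ┃                 ┃                   
───────────┨ections: 3306    ┃                   
 3 4 5 6   ┃sl: false        ┃                   
           ┃ize: 60          ┃                   
           ┃: 3306           ┃                   
        B  ┃ies: 0.0.0.0     ┃                   
        │  ┃━━━━━━━━━━━━━━━━━┛                   
        ·  ┃                                     
━━━━━━━━━━━┛                                     
                                                 
                                                 
                                                 
                                                 
                                                 


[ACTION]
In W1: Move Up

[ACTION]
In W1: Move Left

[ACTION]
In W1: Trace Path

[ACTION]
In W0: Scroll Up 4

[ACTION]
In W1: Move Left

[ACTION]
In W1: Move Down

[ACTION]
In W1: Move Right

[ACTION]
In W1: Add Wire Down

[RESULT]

Board      ┃                 ┃                   
───────────┨ections: 3306    ┃                   
 3 4 5 6   ┃sl: false        ┃                   
           ┃ize: 60          ┃                   
           ┃: 3306           ┃                   
.]      B  ┃ies: 0.0.0.0     ┃                   
│       │  ┃━━━━━━━━━━━━━━━━━┛                   
·       ·  ┃                                     
━━━━━━━━━━━┛                                     
                                                 
                                                 
                                                 
                                                 
                                                 


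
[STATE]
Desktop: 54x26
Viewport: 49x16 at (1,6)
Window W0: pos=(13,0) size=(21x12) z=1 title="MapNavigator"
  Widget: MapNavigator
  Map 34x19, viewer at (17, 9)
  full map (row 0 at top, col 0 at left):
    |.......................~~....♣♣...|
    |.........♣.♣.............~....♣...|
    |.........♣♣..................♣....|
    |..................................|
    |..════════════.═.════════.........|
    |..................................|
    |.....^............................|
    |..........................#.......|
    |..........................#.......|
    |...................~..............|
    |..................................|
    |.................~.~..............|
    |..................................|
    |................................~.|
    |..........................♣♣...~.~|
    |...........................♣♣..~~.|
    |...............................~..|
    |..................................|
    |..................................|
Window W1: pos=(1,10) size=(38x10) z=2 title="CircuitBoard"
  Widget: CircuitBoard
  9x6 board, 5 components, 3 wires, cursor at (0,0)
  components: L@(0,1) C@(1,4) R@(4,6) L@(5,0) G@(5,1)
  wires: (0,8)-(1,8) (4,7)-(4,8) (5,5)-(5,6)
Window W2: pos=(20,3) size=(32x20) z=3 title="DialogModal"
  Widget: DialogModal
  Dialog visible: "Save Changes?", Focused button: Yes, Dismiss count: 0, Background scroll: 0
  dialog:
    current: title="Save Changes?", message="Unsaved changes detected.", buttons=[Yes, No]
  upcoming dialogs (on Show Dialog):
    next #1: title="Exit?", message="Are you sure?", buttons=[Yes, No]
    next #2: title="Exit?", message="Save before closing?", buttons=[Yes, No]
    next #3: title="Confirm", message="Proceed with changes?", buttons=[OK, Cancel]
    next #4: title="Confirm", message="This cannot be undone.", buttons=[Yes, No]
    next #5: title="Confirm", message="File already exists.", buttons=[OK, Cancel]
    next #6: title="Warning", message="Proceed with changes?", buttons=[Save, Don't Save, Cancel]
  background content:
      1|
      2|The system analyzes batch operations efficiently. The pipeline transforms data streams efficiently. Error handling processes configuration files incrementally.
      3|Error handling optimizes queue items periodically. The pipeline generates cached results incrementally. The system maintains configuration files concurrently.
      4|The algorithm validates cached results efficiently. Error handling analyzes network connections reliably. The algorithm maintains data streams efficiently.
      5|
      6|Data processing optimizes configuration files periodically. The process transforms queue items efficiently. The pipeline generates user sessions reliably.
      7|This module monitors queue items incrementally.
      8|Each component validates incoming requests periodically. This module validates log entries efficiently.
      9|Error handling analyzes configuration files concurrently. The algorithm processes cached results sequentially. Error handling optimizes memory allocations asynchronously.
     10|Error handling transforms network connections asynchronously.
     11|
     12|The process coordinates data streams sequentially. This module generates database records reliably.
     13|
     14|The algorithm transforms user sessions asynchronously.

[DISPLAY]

            ┃......┃                             
            ┃......┃The system analyzes batch ope
            ┃......┃Error handling optimizes queu
            ┃......┃The algorithm validates cache
┏━━━━━━━━━━━━━━━━━━┃                             
┃ CircuitBoard     ┃Da┌────────────────────────┐n
┠──────────────────┃Th│     Save Changes?      │t
┃   0 1 2 3 4 5 6 7┃Ea│Unsaved changes detected│o
┃0  [.]  L         ┃Er│       [Yes]  No        │i
┃                  ┃Er└────────────────────────┘t
┃1                 ┃                             
┃                  ┃The process coordinates data 
┃2                 ┃                             
┗━━━━━━━━━━━━━━━━━━┃The algorithm transforms user
                   ┃                             
                   ┃                             


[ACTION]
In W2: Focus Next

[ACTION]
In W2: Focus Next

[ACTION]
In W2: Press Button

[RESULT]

            ┃......┃                             
            ┃......┃The system analyzes batch ope
            ┃......┃Error handling optimizes queu
            ┃......┃The algorithm validates cache
┏━━━━━━━━━━━━━━━━━━┃                             
┃ CircuitBoard     ┃Data processing optimizes con
┠──────────────────┃This module monitors queue it
┃   0 1 2 3 4 5 6 7┃Each component validates inco
┃0  [.]  L         ┃Error handling analyzes confi
┃                  ┃Error handling transforms net
┃1                 ┃                             
┃                  ┃The process coordinates data 
┃2                 ┃                             
┗━━━━━━━━━━━━━━━━━━┃The algorithm transforms user
                   ┃                             
                   ┃                             


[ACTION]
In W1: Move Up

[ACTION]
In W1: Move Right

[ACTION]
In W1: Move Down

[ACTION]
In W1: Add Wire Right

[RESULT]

            ┃......┃                             
            ┃......┃The system analyzes batch ope
            ┃......┃Error handling optimizes queu
            ┃......┃The algorithm validates cache
┏━━━━━━━━━━━━━━━━━━┃                             
┃ CircuitBoard     ┃Data processing optimizes con
┠──────────────────┃This module monitors queue it
┃   0 1 2 3 4 5 6 7┃Each component validates inco
┃0       L         ┃Error handling analyzes confi
┃                  ┃Error handling transforms net
┃1      [.]─ ·     ┃                             
┃                  ┃The process coordinates data 
┃2                 ┃                             
┗━━━━━━━━━━━━━━━━━━┃The algorithm transforms user
                   ┃                             
                   ┃                             


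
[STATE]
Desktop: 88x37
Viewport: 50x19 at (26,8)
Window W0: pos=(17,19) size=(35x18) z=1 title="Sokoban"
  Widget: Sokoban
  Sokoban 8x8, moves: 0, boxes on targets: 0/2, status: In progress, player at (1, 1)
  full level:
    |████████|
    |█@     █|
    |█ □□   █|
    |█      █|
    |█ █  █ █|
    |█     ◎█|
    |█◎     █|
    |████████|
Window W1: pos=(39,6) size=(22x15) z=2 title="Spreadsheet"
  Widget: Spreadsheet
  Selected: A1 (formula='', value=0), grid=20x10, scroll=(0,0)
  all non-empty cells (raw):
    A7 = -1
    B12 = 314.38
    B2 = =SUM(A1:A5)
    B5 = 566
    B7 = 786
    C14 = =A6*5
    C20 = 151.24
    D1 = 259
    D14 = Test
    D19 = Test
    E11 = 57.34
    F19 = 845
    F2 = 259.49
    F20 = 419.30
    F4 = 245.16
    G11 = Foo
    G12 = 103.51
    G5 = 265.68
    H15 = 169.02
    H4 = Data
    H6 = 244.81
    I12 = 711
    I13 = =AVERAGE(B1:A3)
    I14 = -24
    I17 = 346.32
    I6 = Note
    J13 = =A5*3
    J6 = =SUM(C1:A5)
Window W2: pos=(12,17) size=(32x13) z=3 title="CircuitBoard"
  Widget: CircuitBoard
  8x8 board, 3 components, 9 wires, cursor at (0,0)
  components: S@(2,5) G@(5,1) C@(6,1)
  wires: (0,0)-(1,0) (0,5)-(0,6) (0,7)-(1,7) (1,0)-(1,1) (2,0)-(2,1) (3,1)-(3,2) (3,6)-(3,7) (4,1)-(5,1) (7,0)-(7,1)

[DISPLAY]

             ┠────────────────────┨               
             ┃A1:                 ┃               
             ┃       A       B    ┃               
             ┃--------------------┃               
             ┃  1      [0]       0┃               
             ┃  2        0       0┃               
             ┃  3        0       0┃               
             ┃  4        0       0┃               
             ┃  5        0     566┃               
━━━━━━━━━━━━━━━━━┓       0       0┃               
                 ┃      -1     786┃               
─────────────────┨       0       0┃               
5 6 7            ┃━━━━━━━━━━━━━━━━┛               
           · ─ · ┃───────┨                        
                 ┃       ┃                        
                 ┃       ┃                        
                 ┃       ┃                        
           S     ┃       ┃                        
                 ┃       ┃                        


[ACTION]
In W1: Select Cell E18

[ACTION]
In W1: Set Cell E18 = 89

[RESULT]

             ┠────────────────────┨               
             ┃E18: 89             ┃               
             ┃       A       B    ┃               
             ┃--------------------┃               
             ┃  1        0       0┃               
             ┃  2        0       0┃               
             ┃  3        0       0┃               
             ┃  4        0       0┃               
             ┃  5        0     566┃               
━━━━━━━━━━━━━━━━━┓       0       0┃               
                 ┃      -1     786┃               
─────────────────┨       0       0┃               
5 6 7            ┃━━━━━━━━━━━━━━━━┛               
           · ─ · ┃───────┨                        
                 ┃       ┃                        
                 ┃       ┃                        
                 ┃       ┃                        
           S     ┃       ┃                        
                 ┃       ┃                        


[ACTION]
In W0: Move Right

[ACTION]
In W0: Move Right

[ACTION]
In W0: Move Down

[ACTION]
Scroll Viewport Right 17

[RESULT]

 ┠────────────────────┨                           
 ┃E18: 89             ┃                           
 ┃       A       B    ┃                           
 ┃--------------------┃                           
 ┃  1        0       0┃                           
 ┃  2        0       0┃                           
 ┃  3        0       0┃                           
 ┃  4        0       0┃                           
 ┃  5        0     566┃                           
━━━━━┓       0       0┃                           
     ┃      -1     786┃                           
─────┨       0       0┃                           
     ┃━━━━━━━━━━━━━━━━┛                           
 ─ · ┃───────┨                                    
     ┃       ┃                                    
     ┃       ┃                                    
     ┃       ┃                                    
     ┃       ┃                                    
     ┃       ┃                                    


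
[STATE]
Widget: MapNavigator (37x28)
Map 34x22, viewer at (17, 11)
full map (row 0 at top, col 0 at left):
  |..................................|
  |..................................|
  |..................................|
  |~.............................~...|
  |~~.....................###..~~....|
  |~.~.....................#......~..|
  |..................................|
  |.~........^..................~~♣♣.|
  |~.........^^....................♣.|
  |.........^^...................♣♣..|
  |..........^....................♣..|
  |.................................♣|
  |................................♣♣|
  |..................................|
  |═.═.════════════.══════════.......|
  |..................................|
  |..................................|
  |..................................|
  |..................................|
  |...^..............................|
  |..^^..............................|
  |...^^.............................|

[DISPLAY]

                                     
                                     
                                     
 ..................................  
 ..................................  
 ..................................  
 ~.............................~...  
 ~~.....................###..~~....  
 ~.~.....................#......~..  
 ..................................  
 .~........^..................~~♣♣.  
 ~.........^^....................♣.  
 .........^^...................♣♣..  
 ..........^....................♣..  
 .................@...............♣  
 ................................♣♣  
 ..................................  
 ═.═.════════════.══════════.......  
 ..................................  
 ..................................  
 ..................................  
 ..................................  
 ...^..............................  
 ..^^..............................  
 ...^^.............................  
                                     
                                     
                                     


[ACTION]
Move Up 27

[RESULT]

                                     
                                     
                                     
                                     
                                     
                                     
                                     
                                     
                                     
                                     
                                     
                                     
                                     
                                     
 .................@................  
 ..................................  
 ..................................  
 ~.............................~...  
 ~~.....................###..~~....  
 ~.~.....................#......~..  
 ..................................  
 .~........^..................~~♣♣.  
 ~.........^^....................♣.  
 .........^^...................♣♣..  
 ..........^....................♣..  
 .................................♣  
 ................................♣♣  
 ..................................  


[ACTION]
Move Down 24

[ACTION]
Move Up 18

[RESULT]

                                     
                                     
                                     
                                     
                                     
                                     
                                     
                                     
                                     
                                     
                                     
 ..................................  
 ..................................  
 ..................................  
 ~................@............~...  
 ~~.....................###..~~....  
 ~.~.....................#......~..  
 ..................................  
 .~........^..................~~♣♣.  
 ~.........^^....................♣.  
 .........^^...................♣♣..  
 ..........^....................♣..  
 .................................♣  
 ................................♣♣  
 ..................................  
 ═.═.════════════.══════════.......  
 ..................................  
 ..................................  


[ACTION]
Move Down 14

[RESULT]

 ~.............................~...  
 ~~.....................###..~~....  
 ~.~.....................#......~..  
 ..................................  
 .~........^..................~~♣♣.  
 ~.........^^....................♣.  
 .........^^...................♣♣..  
 ..........^....................♣..  
 .................................♣  
 ................................♣♣  
 ..................................  
 ═.═.════════════.══════════.......  
 ..................................  
 ..................................  
 .................@................  
 ..................................  
 ...^..............................  
 ..^^..............................  
 ...^^.............................  
                                     
                                     
                                     
                                     
                                     
                                     
                                     
                                     
                                     


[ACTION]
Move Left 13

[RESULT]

              ~......................
              ~~.....................
              ~.~....................
              .......................
              .~........^............
              ~.........^^...........
              .........^^............
              ..........^............
              .......................
              .......................
              .......................
              ═.═.════════════.══════
              .......................
              .......................
              ....@..................
              .......................
              ...^...................
              ..^^...................
              ...^^..................
                                     
                                     
                                     
                                     
                                     
                                     
                                     
                                     
                                     


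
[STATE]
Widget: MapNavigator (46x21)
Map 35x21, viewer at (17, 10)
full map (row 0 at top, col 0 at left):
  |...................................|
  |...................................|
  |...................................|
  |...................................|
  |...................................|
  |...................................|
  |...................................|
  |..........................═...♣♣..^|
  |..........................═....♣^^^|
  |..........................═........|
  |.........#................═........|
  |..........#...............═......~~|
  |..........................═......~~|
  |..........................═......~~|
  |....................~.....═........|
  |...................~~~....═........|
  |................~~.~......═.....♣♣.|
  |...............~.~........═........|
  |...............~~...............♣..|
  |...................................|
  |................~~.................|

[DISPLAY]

      ...................................     
      ...................................     
      ...................................     
      ...................................     
      ...................................     
      ...................................     
      ...................................     
      ..........................═...♣♣..^     
      ..........................═....♣^^^     
      ..........................═........     
      .........#.......@........═........     
      ..........#...............═......~~     
      ..........................═......~~     
      ..........................═......~~     
      ....................~.....═........     
      ...................~~~....═........     
      ................~~.~......═.....♣♣.     
      ...............~.~........═........     
      ...............~~...............♣..     
      ...................................     
      ................~~.................     


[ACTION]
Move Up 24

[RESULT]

                                              
                                              
                                              
                                              
                                              
                                              
                                              
                                              
                                              
                                              
      .................@.................     
      ...................................     
      ...................................     
      ...................................     
      ...................................     
      ...................................     
      ...................................     
      ..........................═...♣♣..^     
      ..........................═....♣^^^     
      ..........................═........     
      .........#................═........     


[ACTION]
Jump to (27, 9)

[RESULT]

                                              
...............................               
...............................               
...............................               
...............................               
...............................               
...............................               
...............................               
......................═...♣♣..^               
......................═....♣^^^               
......................═@.......               
.....#................═........               
......#...............═......~~               
......................═......~~               
......................═......~~               
................~.....═........               
...............~~~....═........               
............~~.~......═.....♣♣.               
...........~.~........═........               
...........~~...............♣..               
...............................               


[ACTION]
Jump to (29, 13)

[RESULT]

.............................                 
.............................                 
.............................                 
.............................                 
....................═...♣♣..^                 
....................═....♣^^^                 
....................═........                 
...#................═........                 
....#...............═......~~                 
....................═......~~                 
....................═..@...~~                 
..............~.....═........                 
.............~~~....═........                 
..........~~.~......═.....♣♣.                 
.........~.~........═........                 
.........~~...............♣..                 
.............................                 
..........~~.................                 
                                              
                                              
                                              


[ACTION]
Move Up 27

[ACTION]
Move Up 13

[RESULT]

                                              
                                              
                                              
                                              
                                              
                                              
                                              
                                              
                                              
                                              
.......................@.....                 
.............................                 
.............................                 
.............................                 
.............................                 
.............................                 
.............................                 
....................═...♣♣..^                 
....................═....♣^^^                 
....................═........                 
...#................═........                 


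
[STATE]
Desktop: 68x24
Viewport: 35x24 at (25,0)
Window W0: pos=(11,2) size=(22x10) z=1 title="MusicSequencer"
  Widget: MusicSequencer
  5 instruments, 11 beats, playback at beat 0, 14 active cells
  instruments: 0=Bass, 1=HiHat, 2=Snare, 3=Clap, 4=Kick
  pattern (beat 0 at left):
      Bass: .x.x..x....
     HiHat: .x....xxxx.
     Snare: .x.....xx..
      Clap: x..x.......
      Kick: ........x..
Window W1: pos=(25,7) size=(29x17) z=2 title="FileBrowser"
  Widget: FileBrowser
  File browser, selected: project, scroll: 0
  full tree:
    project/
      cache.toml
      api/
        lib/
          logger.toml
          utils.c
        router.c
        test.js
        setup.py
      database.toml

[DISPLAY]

                                   
                                   
━━━━━━━┓                           
er     ┃                           
───────┨                           
7890   ┃                           
····   ┃                           
┏━━━━━━━━━━━━━━━━━━━━━━━━━━━┓      
┃ FileBrowser               ┃      
┠───────────────────────────┨      
┃> [-] project/             ┃      
┃    cache.toml             ┃      
┃    [+] api/               ┃      
┃    database.toml          ┃      
┃                           ┃      
┃                           ┃      
┃                           ┃      
┃                           ┃      
┃                           ┃      
┃                           ┃      
┃                           ┃      
┃                           ┃      
┃                           ┃      
┗━━━━━━━━━━━━━━━━━━━━━━━━━━━┛      


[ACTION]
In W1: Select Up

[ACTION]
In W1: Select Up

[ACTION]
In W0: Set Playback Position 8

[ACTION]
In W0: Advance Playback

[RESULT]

                                   
                                   
━━━━━━━┓                           
er     ┃                           
───────┨                           
78▼0   ┃                           
····   ┃                           
┏━━━━━━━━━━━━━━━━━━━━━━━━━━━┓      
┃ FileBrowser               ┃      
┠───────────────────────────┨      
┃> [-] project/             ┃      
┃    cache.toml             ┃      
┃    [+] api/               ┃      
┃    database.toml          ┃      
┃                           ┃      
┃                           ┃      
┃                           ┃      
┃                           ┃      
┃                           ┃      
┃                           ┃      
┃                           ┃      
┃                           ┃      
┃                           ┃      
┗━━━━━━━━━━━━━━━━━━━━━━━━━━━┛      


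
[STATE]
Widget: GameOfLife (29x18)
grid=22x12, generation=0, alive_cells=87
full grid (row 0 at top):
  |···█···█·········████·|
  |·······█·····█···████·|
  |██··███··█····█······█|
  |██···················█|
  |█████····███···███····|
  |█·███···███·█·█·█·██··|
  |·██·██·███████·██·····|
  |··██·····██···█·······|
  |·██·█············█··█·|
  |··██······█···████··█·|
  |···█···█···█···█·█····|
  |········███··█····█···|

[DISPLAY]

Gen: 0                       
···█···█·········████·       
·······█·····█···████·       
██··███··█····█······█       
██···················█       
█████····███···███····       
█·███···███·█·█·█·██··       
·██·██·███████·██·····       
··██·····██···█·······       
·██·█············█··█·       
··██······█···████··█·       
···█···█···█···█·█····       
········███··█····█···       
                             
                             
                             
                             
                             


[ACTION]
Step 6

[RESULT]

Gen: 6                       
······██·········█··█·       
·····████·······██··█·       
·····█████···········█       
················█·····       
················██····       
······███·············       
······███·············       
·····██········█·██···       
·····███·█····██·█····       
··█··████·█···██······       
··█·██··█·█···███·····       
···██····█············       
                             
                             
                             
                             
                             


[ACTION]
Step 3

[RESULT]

Gen: 9                       
················██····       
·······███·····█··█···       
······█··█····██████··       
······█·█······█··█···       
········█·······██····       
······················       
·················█····       
···············██·█···       
···············█······       
··············█··██···       
··█·█····██···███·····       
···█··········██······       
                             
                             
                             
                             
                             


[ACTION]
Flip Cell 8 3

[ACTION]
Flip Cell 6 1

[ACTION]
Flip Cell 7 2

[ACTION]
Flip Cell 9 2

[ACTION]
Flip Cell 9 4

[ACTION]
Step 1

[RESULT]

Gen: 10                      
········█·······██····       
·······███····█····█··       
······█··█····█····█··       
········██····█····█··       
·······█········██····       
················██····       
················██····       
··█············███····       
··██··········██··█···       
··█·█·········█··█····       
··█·█········█··██····       
···█··········█·█·····       
                             
                             
                             
                             
                             
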